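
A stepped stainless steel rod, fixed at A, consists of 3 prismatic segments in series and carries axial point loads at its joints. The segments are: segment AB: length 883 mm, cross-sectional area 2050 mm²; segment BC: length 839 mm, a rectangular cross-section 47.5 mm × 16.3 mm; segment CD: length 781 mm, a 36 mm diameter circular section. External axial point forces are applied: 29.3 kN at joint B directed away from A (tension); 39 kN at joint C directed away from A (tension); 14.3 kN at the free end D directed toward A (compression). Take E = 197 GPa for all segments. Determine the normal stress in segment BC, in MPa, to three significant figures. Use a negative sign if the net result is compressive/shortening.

Internal axial forces (sectioning from the free end, tension +): N_CD = -14.3 kN, N_BC = 24.7 kN, N_AB = 54 kN.
A_BC = 774.2 mm².
σ_BC = N_BC/A_BC = 24700/774.2 = 31.9 MPa.

31.9 MPa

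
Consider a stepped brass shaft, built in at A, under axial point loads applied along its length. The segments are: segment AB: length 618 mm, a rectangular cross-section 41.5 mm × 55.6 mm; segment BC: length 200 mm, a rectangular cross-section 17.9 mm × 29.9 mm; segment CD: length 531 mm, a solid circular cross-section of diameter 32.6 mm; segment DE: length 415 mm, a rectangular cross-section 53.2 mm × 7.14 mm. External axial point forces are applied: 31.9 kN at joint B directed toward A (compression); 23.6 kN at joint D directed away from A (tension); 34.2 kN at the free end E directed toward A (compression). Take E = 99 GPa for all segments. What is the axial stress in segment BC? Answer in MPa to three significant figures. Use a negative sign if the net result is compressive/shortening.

Internal axial forces (sectioning from the free end, tension +): N_DE = -34.2 kN, N_CD = -10.6 kN, N_BC = -10.6 kN, N_AB = -42.5 kN.
A_BC = 535.2 mm².
σ_BC = N_BC/A_BC = -10600/535.2 = -19.81 MPa.

-19.8 MPa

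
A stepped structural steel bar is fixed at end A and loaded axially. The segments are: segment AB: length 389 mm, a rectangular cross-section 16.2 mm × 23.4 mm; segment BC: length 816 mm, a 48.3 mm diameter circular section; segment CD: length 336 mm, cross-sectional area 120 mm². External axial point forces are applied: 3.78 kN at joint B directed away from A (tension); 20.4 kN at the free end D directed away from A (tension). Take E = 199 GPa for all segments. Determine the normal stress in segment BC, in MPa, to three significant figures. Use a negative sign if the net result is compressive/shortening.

Internal axial forces (sectioning from the free end, tension +): N_CD = 20.4 kN, N_BC = 20.4 kN, N_AB = 24.18 kN.
A_BC = 1832 mm².
σ_BC = N_BC/A_BC = 20400/1832 = 11.13 MPa.

11.1 MPa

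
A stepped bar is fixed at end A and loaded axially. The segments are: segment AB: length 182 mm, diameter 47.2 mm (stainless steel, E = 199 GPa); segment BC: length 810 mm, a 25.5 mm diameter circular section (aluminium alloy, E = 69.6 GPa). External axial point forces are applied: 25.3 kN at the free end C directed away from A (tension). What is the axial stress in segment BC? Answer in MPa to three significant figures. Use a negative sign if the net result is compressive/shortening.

49.5 MPa

Internal axial forces (sectioning from the free end, tension +): N_BC = 25.3 kN, N_AB = 25.3 kN.
A_BC = 510.7 mm².
σ_BC = N_BC/A_BC = 25300/510.7 = 49.54 MPa.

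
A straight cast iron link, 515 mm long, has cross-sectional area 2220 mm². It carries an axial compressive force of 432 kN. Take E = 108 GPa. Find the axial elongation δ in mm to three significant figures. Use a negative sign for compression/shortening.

δ_mech = NL/(AE) = -432000·515/(2220·108000) = -0.9279 mm.

-0.928 mm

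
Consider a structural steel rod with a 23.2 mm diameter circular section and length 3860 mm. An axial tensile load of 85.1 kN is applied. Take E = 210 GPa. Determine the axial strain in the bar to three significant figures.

9.59e-04

A = 422.7 mm².
σ = N/A = 201.3 MPa; ε = σ/E = 201.3/210000 = 9.586e-04.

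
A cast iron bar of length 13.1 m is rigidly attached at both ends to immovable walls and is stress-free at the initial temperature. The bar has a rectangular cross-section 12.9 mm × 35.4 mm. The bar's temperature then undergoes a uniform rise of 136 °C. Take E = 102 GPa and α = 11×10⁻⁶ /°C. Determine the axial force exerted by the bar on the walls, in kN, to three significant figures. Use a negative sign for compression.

Free thermal expansion αLΔT = 11e-6 · 13100 · 136 = 19.6 mm.
The walls impose strain ε = −(19.6)/13100 = -1.4960e-03; σ = Eε = 102000 · -1.4960e-03 = -152.6 MPa.
Wall reaction R = σ·A = -152.6·456.7 = -69680 N = -69.68 kN.

-69.7 kN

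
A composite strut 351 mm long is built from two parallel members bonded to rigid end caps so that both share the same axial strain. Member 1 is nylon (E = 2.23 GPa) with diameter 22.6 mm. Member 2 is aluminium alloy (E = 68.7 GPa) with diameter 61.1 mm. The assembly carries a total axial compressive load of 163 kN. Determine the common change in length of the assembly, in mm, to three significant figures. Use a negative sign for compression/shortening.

A_1 = 401.1 mm².
A_2 = 2932 mm².
Equal strain + equilibrium ⇒ each member carries load in proportion to AE: A₁E₁ = 894600 N, A₂E₂ = 201400000 N, ΣAE = 202300000 N.
δ = PL/ΣAE = -163000·351/202300000 = -0.2828 mm.

-0.283 mm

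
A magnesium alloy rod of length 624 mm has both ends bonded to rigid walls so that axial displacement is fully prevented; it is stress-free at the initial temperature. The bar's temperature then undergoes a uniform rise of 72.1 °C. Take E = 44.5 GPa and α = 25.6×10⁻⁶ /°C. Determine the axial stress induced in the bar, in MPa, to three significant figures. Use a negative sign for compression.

-82.1 MPa

Free thermal expansion αLΔT = 25.6e-6 · 624 · 72.1 = 1.152 mm.
The walls impose strain ε = −(1.152)/624 = -1.8458e-03; σ = Eε = 44500 · -1.8458e-03 = -82.14 MPa.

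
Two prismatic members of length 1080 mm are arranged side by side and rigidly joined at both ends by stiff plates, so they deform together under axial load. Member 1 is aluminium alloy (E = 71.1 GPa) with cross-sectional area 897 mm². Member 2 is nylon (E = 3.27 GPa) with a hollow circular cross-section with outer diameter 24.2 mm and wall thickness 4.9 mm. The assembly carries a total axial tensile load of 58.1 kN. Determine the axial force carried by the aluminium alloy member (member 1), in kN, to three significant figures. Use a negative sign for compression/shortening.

57.2 kN

A_2 = 297.1 mm².
Equal strain + equilibrium ⇒ each member carries load in proportion to AE: A₁E₁ = 63780000 N, A₂E₂ = 971500 N, ΣAE = 64750000 N.
F₁ = P·A₁E₁/ΣAE = 58100·63780000/64750000 = 57230 N.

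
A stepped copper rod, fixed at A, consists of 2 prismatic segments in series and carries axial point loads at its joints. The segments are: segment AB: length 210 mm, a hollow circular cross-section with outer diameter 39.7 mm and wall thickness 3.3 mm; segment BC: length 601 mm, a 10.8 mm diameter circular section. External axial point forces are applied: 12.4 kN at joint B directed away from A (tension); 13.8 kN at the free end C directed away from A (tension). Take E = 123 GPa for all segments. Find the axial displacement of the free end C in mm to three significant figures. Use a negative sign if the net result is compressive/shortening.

0.855 mm

Internal axial forces (sectioning from the free end, tension +): N_BC = 13.8 kN, N_AB = 26.2 kN.
A_AB = 377.4 mm².
A_BC = 91.61 mm².
δ_AB = 26200·210/(377.4·123000) = 0.1185 mm
δ_BC = 13800·601/(91.61·123000) = 0.7361 mm
δ = Σδ_i = 0.8546 mm.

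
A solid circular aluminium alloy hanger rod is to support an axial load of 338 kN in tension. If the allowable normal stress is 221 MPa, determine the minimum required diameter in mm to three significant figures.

Required area A ≥ P/σ_allow = 338000/221 = 1529 mm².
For a solid circular section, d ≥ √(4A/π) = 44.13 mm.

44.1 mm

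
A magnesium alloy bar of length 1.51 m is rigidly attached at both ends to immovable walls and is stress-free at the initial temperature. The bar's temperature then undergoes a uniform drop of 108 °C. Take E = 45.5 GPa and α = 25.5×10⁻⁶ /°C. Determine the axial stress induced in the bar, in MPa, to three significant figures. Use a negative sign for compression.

125 MPa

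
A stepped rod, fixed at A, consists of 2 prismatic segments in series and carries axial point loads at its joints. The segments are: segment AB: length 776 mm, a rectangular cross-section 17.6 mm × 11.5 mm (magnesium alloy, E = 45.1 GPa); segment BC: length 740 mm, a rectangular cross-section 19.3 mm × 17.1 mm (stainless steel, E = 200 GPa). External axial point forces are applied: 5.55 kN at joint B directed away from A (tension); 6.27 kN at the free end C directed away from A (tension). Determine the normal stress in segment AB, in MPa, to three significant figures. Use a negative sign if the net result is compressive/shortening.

Internal axial forces (sectioning from the free end, tension +): N_BC = 6.27 kN, N_AB = 11.82 kN.
A_AB = 202.4 mm².
σ_AB = N_AB/A_AB = 11820/202.4 = 58.4 MPa.

58.4 MPa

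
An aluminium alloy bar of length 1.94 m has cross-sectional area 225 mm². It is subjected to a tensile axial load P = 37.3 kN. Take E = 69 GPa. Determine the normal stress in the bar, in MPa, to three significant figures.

166 MPa

σ = N/A = 37300/225 = 165.8 MPa.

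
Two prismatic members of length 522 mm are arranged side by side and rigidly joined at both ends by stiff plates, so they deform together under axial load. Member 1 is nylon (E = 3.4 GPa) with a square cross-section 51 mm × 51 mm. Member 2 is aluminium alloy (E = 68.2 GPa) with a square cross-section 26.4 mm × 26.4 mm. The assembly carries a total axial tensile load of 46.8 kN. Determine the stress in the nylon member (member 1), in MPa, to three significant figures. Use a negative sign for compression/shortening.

A_1 = 2601 mm².
A_2 = 697 mm².
Equal strain + equilibrium ⇒ each member carries load in proportion to AE: A₁E₁ = 8843000 N, A₂E₂ = 47530000 N, ΣAE = 56380000 N.
σ₁ = P·E₁/ΣAE = 46800·3400/56380000 = 2.822 MPa.

2.82 MPa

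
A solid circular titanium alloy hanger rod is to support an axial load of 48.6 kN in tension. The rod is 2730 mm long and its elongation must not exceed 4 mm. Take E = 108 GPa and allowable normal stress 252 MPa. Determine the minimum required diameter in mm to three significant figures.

Required area A ≥ P/σ_allow = 48600/252 = 192.9 mm².
For a solid circular section, d ≥ √(4A/π) = 15.67 mm.
Elongation limit: A ≥ PL/(Eδ_allow) = 48600·2730/(108000·4) = 307.1 mm² ⇒ d ≥ 19.77 mm.
The elongation limit governs.

19.8 mm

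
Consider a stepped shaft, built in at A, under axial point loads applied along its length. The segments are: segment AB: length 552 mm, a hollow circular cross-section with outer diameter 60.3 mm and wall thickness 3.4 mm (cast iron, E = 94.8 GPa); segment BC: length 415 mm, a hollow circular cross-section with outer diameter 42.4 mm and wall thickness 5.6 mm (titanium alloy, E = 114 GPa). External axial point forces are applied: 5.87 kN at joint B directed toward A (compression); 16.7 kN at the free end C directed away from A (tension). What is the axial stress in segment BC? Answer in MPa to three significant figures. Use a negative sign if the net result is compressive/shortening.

Internal axial forces (sectioning from the free end, tension +): N_BC = 16.7 kN, N_AB = 10.83 kN.
A_BC = 647.4 mm².
σ_BC = N_BC/A_BC = 16700/647.4 = 25.79 MPa.

25.8 MPa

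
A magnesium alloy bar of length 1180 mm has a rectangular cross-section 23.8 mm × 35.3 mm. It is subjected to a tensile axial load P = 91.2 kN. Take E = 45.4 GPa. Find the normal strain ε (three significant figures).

0.00239

A = 840.1 mm².
σ = N/A = 108.6 MPa; ε = σ/E = 108.6/45400 = 2.391e-03.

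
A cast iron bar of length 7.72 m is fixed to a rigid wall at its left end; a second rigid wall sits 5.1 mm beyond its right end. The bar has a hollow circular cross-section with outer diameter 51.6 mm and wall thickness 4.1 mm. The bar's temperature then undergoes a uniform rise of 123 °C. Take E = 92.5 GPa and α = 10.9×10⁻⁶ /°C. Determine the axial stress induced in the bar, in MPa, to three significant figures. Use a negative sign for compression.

Free thermal expansion αLΔT = 10.9e-6 · 7720 · 123 = 10.35 mm.
The walls engage after the gap closes; constrained expansion = 10.35 − 5.1 = 5.25 mm.
The walls impose strain ε = −(5.25)/7720 = -6.8008e-04; σ = Eε = 92500 · -6.8008e-04 = -62.91 MPa.

-62.9 MPa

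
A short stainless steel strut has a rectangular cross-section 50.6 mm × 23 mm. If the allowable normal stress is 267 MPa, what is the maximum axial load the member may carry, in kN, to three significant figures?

311 kN

A = 1164 mm².
P_max = σ_allow · A = 267 · 1164 = 310700 N = 310.7 kN.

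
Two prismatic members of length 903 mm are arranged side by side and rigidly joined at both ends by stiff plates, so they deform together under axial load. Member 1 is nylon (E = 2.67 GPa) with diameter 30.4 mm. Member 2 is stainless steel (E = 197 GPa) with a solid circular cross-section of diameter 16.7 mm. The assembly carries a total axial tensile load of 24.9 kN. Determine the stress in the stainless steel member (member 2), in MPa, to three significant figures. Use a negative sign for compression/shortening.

109 MPa

A_1 = 725.8 mm².
A_2 = 219 mm².
Equal strain + equilibrium ⇒ each member carries load in proportion to AE: A₁E₁ = 1938000 N, A₂E₂ = 43150000 N, ΣAE = 45090000 N.
σ₂ = P·E₂/ΣAE = 24900·197000/45090000 = 108.8 MPa.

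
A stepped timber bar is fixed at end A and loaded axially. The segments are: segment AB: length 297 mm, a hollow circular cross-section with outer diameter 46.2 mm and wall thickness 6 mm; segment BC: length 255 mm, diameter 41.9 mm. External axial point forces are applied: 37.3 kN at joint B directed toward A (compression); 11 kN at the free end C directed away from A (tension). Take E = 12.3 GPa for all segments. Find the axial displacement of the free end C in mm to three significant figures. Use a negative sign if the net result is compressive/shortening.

-0.673 mm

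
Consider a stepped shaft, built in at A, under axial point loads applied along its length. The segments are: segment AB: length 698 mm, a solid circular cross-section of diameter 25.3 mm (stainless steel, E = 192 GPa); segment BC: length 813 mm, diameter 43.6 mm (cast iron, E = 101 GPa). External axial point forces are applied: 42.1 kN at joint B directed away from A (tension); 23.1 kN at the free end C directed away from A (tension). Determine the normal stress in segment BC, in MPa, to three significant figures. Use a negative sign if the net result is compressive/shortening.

15.5 MPa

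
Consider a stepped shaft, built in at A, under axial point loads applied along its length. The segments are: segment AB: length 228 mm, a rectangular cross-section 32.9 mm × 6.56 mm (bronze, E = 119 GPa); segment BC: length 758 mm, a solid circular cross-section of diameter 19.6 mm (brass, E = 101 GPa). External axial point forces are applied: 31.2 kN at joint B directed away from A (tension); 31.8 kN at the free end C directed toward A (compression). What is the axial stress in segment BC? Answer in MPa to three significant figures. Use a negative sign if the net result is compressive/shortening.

-105 MPa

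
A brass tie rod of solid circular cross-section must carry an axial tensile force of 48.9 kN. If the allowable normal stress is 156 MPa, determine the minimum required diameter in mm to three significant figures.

20.0 mm

Required area A ≥ P/σ_allow = 48900/156 = 313.5 mm².
For a solid circular section, d ≥ √(4A/π) = 19.98 mm.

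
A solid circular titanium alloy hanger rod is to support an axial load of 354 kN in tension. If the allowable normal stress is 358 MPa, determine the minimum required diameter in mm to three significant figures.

35.5 mm

Required area A ≥ P/σ_allow = 354000/358 = 988.8 mm².
For a solid circular section, d ≥ √(4A/π) = 35.48 mm.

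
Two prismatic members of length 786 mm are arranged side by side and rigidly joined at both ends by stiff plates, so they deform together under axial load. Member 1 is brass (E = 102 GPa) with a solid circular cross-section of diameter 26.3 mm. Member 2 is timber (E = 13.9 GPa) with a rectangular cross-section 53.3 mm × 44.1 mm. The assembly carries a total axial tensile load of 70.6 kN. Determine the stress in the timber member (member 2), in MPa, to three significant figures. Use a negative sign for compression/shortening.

A_1 = 543.3 mm².
A_2 = 2351 mm².
Equal strain + equilibrium ⇒ each member carries load in proportion to AE: A₁E₁ = 55410000 N, A₂E₂ = 32670000 N, ΣAE = 88080000 N.
σ₂ = P·E₂/ΣAE = 70600·13900/88080000 = 11.14 MPa.

11.1 MPa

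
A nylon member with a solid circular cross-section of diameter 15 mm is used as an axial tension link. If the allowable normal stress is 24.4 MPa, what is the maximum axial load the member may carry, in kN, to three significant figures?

4.31 kN

A = 176.7 mm².
P_max = σ_allow · A = 24.4 · 176.7 = 4312 N = 4.312 kN.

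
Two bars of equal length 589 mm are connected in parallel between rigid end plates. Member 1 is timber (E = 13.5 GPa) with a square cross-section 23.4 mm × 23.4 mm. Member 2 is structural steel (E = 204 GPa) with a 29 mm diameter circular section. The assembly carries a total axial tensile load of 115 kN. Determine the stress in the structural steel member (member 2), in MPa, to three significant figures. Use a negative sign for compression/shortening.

165 MPa

A_1 = 547.6 mm².
A_2 = 660.5 mm².
Equal strain + equilibrium ⇒ each member carries load in proportion to AE: A₁E₁ = 7392000 N, A₂E₂ = 134700000 N, ΣAE = 142100000 N.
σ₂ = P·E₂/ΣAE = 115000·204000/142100000 = 165.1 MPa.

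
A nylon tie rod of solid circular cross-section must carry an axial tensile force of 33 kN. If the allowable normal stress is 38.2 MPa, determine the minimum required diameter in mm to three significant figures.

33.2 mm

Required area A ≥ P/σ_allow = 33000/38.2 = 863.9 mm².
For a solid circular section, d ≥ √(4A/π) = 33.17 mm.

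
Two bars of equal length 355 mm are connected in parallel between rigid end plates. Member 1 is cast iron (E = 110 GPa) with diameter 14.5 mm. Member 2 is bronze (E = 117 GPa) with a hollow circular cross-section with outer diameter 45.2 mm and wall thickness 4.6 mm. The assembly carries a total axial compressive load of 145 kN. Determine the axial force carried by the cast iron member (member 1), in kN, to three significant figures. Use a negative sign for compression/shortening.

A_1 = 165.1 mm².
A_2 = 586.7 mm².
Equal strain + equilibrium ⇒ each member carries load in proportion to AE: A₁E₁ = 18160000 N, A₂E₂ = 68650000 N, ΣAE = 86810000 N.
F₁ = P·A₁E₁/ΣAE = -145000·18160000/86810000 = -30340 N.

-30.3 kN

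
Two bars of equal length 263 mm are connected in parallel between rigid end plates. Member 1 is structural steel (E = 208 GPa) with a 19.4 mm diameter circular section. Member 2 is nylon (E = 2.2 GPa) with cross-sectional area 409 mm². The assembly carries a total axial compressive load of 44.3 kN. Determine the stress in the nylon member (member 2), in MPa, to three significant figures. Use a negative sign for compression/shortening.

-1.56 MPa

A_1 = 295.6 mm².
Equal strain + equilibrium ⇒ each member carries load in proportion to AE: A₁E₁ = 61480000 N, A₂E₂ = 899800 N, ΣAE = 62380000 N.
σ₂ = P·E₂/ΣAE = -44300·2200/62380000 = -1.562 MPa.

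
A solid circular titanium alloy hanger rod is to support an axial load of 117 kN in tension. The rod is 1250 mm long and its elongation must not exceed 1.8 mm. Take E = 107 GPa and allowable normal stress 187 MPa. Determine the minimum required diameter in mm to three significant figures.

Required area A ≥ P/σ_allow = 117000/187 = 625.7 mm².
For a solid circular section, d ≥ √(4A/π) = 28.22 mm.
Elongation limit: A ≥ PL/(Eδ_allow) = 117000·1250/(107000·1.8) = 759.3 mm² ⇒ d ≥ 31.09 mm.
The elongation limit governs.

31.1 mm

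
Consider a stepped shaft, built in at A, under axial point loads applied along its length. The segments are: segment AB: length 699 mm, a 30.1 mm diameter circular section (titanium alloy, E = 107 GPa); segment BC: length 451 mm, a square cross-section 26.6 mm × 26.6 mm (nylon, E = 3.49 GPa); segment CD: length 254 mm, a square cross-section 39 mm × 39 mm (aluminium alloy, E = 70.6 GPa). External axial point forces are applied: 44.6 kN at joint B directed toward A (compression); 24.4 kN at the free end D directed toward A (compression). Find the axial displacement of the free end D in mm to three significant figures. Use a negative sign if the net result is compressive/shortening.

-5.15 mm

Internal axial forces (sectioning from the free end, tension +): N_CD = -24.4 kN, N_BC = -24.4 kN, N_AB = -69 kN.
A_AB = 711.6 mm².
A_BC = 707.6 mm².
A_CD = 1521 mm².
δ_AB = -69000·699/(711.6·107000) = -0.6335 mm
δ_BC = -24400·451/(707.6·3490) = -4.456 mm
δ_CD = -24400·254/(1521·70600) = -0.05772 mm
δ = Σδ_i = -5.148 mm.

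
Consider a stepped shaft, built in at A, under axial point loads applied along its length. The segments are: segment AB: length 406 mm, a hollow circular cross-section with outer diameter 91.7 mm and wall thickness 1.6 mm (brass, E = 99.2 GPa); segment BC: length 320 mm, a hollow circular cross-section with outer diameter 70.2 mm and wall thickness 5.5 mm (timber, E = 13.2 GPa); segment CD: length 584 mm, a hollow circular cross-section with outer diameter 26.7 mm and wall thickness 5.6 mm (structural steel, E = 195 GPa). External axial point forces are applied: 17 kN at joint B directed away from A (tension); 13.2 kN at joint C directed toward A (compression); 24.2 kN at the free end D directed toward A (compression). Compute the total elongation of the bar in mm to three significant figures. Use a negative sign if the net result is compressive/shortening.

Internal axial forces (sectioning from the free end, tension +): N_CD = -24.2 kN, N_BC = -37.4 kN, N_AB = -20.4 kN.
A_AB = 452.9 mm².
A_BC = 1118 mm².
A_CD = 371.2 mm².
δ_AB = -20400·406/(452.9·99200) = -0.1844 mm
δ_BC = -37400·320/(1118·13200) = -0.811 mm
δ_CD = -24200·584/(371.2·195000) = -0.1952 mm
δ = Σδ_i = -1.191 mm.

-1.19 mm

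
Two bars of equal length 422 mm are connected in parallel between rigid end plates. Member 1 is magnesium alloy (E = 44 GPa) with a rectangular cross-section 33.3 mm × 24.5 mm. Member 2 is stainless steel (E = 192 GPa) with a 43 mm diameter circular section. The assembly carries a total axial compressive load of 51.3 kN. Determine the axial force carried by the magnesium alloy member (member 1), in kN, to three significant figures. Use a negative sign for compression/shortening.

A_1 = 815.8 mm².
A_2 = 1452 mm².
Equal strain + equilibrium ⇒ each member carries load in proportion to AE: A₁E₁ = 35900000 N, A₂E₂ = 278800000 N, ΣAE = 314700000 N.
F₁ = P·A₁E₁/ΣAE = -51300·35900000/314700000 = -5851 N.

-5.85 kN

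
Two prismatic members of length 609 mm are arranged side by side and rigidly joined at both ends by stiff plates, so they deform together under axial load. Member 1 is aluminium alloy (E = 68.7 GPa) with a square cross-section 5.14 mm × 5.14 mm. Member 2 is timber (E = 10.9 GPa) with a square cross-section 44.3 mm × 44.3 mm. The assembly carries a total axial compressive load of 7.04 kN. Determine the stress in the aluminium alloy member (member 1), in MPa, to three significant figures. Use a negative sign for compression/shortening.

-20.8 MPa

A_1 = 26.42 mm².
A_2 = 1962 mm².
Equal strain + equilibrium ⇒ each member carries load in proportion to AE: A₁E₁ = 1815000 N, A₂E₂ = 21390000 N, ΣAE = 23210000 N.
σ₁ = P·E₁/ΣAE = -7040·68700/23210000 = -20.84 MPa.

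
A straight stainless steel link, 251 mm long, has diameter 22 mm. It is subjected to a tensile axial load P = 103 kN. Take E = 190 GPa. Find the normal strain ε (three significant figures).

0.00143

A = 380.1 mm².
σ = N/A = 271 MPa; ε = σ/E = 271/190000 = 1.426e-03.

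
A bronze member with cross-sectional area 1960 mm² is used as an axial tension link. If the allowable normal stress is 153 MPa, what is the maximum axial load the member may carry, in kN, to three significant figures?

300 kN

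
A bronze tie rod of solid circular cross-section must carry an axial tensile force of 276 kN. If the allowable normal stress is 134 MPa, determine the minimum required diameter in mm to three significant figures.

51.2 mm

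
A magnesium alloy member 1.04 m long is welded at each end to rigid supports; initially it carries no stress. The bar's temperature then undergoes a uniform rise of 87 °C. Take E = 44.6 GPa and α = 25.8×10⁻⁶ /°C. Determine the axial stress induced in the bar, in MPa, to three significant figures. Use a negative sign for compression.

-100 MPa

Free thermal expansion αLΔT = 25.8e-6 · 1040 · 87 = 2.334 mm.
The walls impose strain ε = −(2.334)/1040 = -2.2446e-03; σ = Eε = 44600 · -2.2446e-03 = -100.1 MPa.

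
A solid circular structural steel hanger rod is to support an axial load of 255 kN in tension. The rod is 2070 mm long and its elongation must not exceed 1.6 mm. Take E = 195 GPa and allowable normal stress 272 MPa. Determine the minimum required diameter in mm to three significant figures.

Required area A ≥ P/σ_allow = 255000/272 = 937.5 mm².
For a solid circular section, d ≥ √(4A/π) = 34.55 mm.
Elongation limit: A ≥ PL/(Eδ_allow) = 255000·2070/(195000·1.6) = 1692 mm² ⇒ d ≥ 46.41 mm.
The elongation limit governs.

46.4 mm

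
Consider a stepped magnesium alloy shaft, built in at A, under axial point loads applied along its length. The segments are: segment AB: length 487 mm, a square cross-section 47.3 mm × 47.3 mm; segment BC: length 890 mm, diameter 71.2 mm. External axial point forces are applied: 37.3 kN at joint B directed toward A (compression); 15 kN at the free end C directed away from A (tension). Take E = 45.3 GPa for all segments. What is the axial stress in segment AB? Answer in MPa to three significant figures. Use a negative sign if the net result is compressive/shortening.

Internal axial forces (sectioning from the free end, tension +): N_BC = 15 kN, N_AB = -22.3 kN.
A_AB = 2237 mm².
σ_AB = N_AB/A_AB = -22300/2237 = -9.967 MPa.

-9.97 MPa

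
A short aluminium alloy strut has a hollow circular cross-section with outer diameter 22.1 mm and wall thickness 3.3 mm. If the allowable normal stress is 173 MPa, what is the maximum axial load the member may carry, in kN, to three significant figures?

A = 194.9 mm².
P_max = σ_allow · A = 173 · 194.9 = 33720 N = 33.72 kN.

33.7 kN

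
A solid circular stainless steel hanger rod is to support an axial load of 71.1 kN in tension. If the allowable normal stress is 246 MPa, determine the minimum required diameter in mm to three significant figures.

Required area A ≥ P/σ_allow = 71100/246 = 289 mm².
For a solid circular section, d ≥ √(4A/π) = 19.18 mm.

19.2 mm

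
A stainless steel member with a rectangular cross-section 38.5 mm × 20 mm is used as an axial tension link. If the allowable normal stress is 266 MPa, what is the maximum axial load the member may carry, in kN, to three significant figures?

A = 770 mm².
P_max = σ_allow · A = 266 · 770 = 204800 N = 204.8 kN.

205 kN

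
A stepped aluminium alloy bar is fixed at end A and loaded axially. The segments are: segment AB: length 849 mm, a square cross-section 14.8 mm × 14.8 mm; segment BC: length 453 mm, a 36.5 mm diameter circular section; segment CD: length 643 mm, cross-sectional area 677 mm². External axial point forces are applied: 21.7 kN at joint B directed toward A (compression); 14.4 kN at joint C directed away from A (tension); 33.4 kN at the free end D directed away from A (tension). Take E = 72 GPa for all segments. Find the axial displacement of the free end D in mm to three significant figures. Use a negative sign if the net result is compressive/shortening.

Internal axial forces (sectioning from the free end, tension +): N_CD = 33.4 kN, N_BC = 47.8 kN, N_AB = 26.1 kN.
A_AB = 219 mm².
A_BC = 1046 mm².
δ_AB = 26100·849/(219·72000) = 1.405 mm
δ_BC = 47800·453/(1046·72000) = 0.2874 mm
δ_CD = 33400·643/(677·72000) = 0.4406 mm
δ = Σδ_i = 2.133 mm.

2.13 mm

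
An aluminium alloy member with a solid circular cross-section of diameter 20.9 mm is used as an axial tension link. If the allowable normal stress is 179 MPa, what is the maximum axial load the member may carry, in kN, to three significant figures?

61.4 kN

A = 343.1 mm².
P_max = σ_allow · A = 179 · 343.1 = 61410 N = 61.41 kN.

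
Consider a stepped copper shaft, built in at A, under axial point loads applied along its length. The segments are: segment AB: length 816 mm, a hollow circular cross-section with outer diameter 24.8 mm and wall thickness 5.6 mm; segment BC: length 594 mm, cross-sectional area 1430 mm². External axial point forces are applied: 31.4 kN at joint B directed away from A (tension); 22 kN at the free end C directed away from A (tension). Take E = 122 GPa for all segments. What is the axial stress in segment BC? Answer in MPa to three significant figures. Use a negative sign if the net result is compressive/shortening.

15.4 MPa

Internal axial forces (sectioning from the free end, tension +): N_BC = 22 kN, N_AB = 53.4 kN.
σ_BC = N_BC/A_BC = 22000/1430 = 15.38 MPa.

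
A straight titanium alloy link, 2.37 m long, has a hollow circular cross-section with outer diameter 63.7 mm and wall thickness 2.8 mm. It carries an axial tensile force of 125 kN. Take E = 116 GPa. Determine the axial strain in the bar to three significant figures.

A = 535.7 mm².
σ = N/A = 233.3 MPa; ε = σ/E = 233.3/116000 = 2.012e-03.

0.00201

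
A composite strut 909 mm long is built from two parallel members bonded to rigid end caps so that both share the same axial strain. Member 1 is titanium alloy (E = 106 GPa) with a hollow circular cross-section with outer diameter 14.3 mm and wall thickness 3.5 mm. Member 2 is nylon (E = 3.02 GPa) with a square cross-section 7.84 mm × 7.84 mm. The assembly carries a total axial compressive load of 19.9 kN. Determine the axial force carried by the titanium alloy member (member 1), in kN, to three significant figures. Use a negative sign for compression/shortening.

-19.6 kN

A_1 = 118.8 mm².
A_2 = 61.47 mm².
Equal strain + equilibrium ⇒ each member carries load in proportion to AE: A₁E₁ = 12590000 N, A₂E₂ = 185600 N, ΣAE = 12770000 N.
F₁ = P·A₁E₁/ΣAE = -19900·12590000/12770000 = -19610 N.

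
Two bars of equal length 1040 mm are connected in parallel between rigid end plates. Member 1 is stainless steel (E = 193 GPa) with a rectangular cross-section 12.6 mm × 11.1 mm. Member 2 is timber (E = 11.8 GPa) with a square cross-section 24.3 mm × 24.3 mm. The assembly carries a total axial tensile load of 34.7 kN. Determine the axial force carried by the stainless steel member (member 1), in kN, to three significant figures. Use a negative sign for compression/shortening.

27.6 kN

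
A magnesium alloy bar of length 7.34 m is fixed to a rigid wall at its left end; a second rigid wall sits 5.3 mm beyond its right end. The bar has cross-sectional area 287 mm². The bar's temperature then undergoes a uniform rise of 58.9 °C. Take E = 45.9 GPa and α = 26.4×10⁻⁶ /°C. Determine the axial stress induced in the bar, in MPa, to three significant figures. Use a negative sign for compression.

-38.2 MPa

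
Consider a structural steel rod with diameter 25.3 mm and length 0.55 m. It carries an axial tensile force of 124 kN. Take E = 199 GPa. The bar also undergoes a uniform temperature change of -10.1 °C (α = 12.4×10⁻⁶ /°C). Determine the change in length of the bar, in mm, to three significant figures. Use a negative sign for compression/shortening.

A = 502.7 mm².
δ_mech = NL/(AE) = 124000·550/(502.7·199000) = 0.6817 mm.
δ_thermal = αLΔT = 12.4e-6·550·-10.1 = -0.06888 mm.
δ = δ_mech + δ_thermal = 0.6128 mm.

0.613 mm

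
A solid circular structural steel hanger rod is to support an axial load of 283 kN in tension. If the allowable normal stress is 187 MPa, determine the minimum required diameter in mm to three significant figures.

43.9 mm

Required area A ≥ P/σ_allow = 283000/187 = 1513 mm².
For a solid circular section, d ≥ √(4A/π) = 43.9 mm.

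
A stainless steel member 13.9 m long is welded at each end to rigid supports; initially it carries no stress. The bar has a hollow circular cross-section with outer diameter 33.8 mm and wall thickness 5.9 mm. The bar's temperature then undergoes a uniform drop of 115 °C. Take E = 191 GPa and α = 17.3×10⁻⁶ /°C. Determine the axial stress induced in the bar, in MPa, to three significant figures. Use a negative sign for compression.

380 MPa

Free thermal expansion αLΔT = 17.3e-6 · 13900 · -115 = -27.65 mm.
The walls impose strain ε = −(-27.65)/13900 = 1.9895e-03; σ = Eε = 191000 · 1.9895e-03 = 380 MPa.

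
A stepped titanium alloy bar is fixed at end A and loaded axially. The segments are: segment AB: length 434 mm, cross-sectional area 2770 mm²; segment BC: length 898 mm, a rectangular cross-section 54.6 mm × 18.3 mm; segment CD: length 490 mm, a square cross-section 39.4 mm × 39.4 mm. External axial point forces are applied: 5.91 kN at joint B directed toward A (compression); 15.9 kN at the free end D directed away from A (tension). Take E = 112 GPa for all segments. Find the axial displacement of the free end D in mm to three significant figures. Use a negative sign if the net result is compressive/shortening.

Internal axial forces (sectioning from the free end, tension +): N_CD = 15.9 kN, N_BC = 15.9 kN, N_AB = 9.99 kN.
A_BC = 999.2 mm².
A_CD = 1552 mm².
δ_AB = 9990·434/(2770·112000) = 0.01398 mm
δ_BC = 15900·898/(999.2·112000) = 0.1276 mm
δ_CD = 15900·490/(1552·112000) = 0.04481 mm
δ = Σδ_i = 0.1864 mm.

0.186 mm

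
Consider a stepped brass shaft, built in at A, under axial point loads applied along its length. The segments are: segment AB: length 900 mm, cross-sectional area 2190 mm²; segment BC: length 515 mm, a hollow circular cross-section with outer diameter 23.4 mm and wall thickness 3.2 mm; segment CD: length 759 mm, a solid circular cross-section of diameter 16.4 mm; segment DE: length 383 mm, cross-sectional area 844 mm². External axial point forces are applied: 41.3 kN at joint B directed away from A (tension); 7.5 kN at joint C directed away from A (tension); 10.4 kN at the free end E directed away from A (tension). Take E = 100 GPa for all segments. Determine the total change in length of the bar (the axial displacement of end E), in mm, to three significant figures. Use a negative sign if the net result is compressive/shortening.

Internal axial forces (sectioning from the free end, tension +): N_DE = 10.4 kN, N_CD = 10.4 kN, N_BC = 17.9 kN, N_AB = 59.2 kN.
A_BC = 203.1 mm².
A_CD = 211.2 mm².
δ_AB = 59200·900/(2190·100000) = 0.2433 mm
δ_BC = 17900·515/(203.1·100000) = 0.454 mm
δ_CD = 10400·759/(211.2·100000) = 0.3737 mm
δ_DE = 10400·383/(844·100000) = 0.04719 mm
δ = Σδ_i = 1.118 mm.

1.12 mm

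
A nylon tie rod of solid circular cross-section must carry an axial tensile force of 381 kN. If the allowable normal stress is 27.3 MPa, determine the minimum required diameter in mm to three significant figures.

133 mm

Required area A ≥ P/σ_allow = 381000/27.3 = 13960 mm².
For a solid circular section, d ≥ √(4A/π) = 133.3 mm.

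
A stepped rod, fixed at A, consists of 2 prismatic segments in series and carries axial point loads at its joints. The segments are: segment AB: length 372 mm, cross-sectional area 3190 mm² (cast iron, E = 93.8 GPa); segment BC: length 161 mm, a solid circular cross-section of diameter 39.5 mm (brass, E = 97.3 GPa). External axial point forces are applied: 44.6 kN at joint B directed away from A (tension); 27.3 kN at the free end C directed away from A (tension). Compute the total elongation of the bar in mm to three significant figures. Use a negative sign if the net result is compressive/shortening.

Internal axial forces (sectioning from the free end, tension +): N_BC = 27.3 kN, N_AB = 71.9 kN.
A_BC = 1225 mm².
δ_AB = 71900·372/(3190·93800) = 0.08939 mm
δ_BC = 27300·161/(1225·97300) = 0.03686 mm
δ = Σδ_i = 0.1263 mm.

0.126 mm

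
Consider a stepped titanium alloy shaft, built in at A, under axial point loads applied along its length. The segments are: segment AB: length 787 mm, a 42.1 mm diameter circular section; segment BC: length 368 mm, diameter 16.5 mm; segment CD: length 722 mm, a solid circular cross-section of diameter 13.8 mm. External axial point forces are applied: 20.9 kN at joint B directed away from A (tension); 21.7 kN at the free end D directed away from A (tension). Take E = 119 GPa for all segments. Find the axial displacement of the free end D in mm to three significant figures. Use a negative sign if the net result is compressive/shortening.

Internal axial forces (sectioning from the free end, tension +): N_CD = 21.7 kN, N_BC = 21.7 kN, N_AB = 42.6 kN.
A_AB = 1392 mm².
A_BC = 213.8 mm².
A_CD = 149.6 mm².
δ_AB = 42600·787/(1392·119000) = 0.2024 mm
δ_BC = 21700·368/(213.8·119000) = 0.3138 mm
δ_CD = 21700·722/(149.6·119000) = 0.8802 mm
δ = Σδ_i = 1.396 mm.

1.40 mm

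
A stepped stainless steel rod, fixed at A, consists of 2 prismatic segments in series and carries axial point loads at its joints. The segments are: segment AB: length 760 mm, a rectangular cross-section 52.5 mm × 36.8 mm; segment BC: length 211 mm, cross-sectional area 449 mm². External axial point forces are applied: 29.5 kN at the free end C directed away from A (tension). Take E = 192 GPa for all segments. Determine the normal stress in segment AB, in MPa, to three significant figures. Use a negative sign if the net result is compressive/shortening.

15.3 MPa

Internal axial forces (sectioning from the free end, tension +): N_BC = 29.5 kN, N_AB = 29.5 kN.
A_AB = 1932 mm².
σ_AB = N_AB/A_AB = 29500/1932 = 15.27 MPa.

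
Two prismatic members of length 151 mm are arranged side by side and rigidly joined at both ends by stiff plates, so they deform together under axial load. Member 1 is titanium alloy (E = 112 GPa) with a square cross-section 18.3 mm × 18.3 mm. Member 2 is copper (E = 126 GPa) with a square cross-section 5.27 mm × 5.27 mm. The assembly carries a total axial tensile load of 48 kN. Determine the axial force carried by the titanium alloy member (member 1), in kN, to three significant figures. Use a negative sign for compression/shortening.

A_1 = 334.9 mm².
A_2 = 27.77 mm².
Equal strain + equilibrium ⇒ each member carries load in proportion to AE: A₁E₁ = 37510000 N, A₂E₂ = 3499000 N, ΣAE = 41010000 N.
F₁ = P·A₁E₁/ΣAE = 48000·37510000/41010000 = 43900 N.

43.9 kN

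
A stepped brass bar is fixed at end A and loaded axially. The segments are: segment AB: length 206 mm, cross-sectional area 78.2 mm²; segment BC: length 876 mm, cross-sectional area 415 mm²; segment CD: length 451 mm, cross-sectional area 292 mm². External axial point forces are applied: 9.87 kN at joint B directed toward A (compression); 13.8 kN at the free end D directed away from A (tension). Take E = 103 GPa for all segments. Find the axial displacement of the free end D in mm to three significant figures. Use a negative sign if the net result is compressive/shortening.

Internal axial forces (sectioning from the free end, tension +): N_CD = 13.8 kN, N_BC = 13.8 kN, N_AB = 3.93 kN.
δ_AB = 3930·206/(78.2·103000) = 0.1005 mm
δ_BC = 13800·876/(415·103000) = 0.2828 mm
δ_CD = 13800·451/(292·103000) = 0.2069 mm
δ = Σδ_i = 0.5903 mm.

0.590 mm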